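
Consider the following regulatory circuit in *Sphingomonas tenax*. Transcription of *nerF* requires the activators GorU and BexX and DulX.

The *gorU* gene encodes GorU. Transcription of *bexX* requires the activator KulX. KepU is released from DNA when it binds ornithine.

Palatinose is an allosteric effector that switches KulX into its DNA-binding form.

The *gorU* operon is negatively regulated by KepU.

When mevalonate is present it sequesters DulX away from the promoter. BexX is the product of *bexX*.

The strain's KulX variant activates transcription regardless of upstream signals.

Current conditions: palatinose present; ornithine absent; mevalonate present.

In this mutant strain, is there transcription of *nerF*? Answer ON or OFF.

OFF

Ornithine is absent, so KepU is active.
With repressor KepU bound, *gorU* is not transcribed.
So GorU is not produced.
KulX is constitutively active in this strain.
No repressor is bound and KulX is active, so *bexX* is transcribed.
So BexX is produced and active.
Mevalonate is present, so DulX is inactive.
Required activator GorU is absent, so *nerF* is not transcribed.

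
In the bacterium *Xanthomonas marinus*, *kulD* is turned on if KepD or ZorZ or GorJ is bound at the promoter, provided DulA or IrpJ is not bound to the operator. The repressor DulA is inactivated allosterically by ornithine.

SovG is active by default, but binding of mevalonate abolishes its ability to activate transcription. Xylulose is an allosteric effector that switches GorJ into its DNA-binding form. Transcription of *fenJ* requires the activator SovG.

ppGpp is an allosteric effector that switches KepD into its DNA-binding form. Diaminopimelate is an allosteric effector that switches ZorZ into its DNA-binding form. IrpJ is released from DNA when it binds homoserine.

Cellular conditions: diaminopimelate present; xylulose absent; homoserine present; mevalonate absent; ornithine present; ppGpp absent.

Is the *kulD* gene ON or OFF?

ON

Ornithine is present, so DulA is inactive.
ppGpp is absent, so KepD is inactive.
Diaminopimelate is present, so ZorZ is active.
Homoserine is present, so IrpJ is inactive.
Xylulose is absent, so GorJ is inactive.
Activator ZorZ is present, so *kulD* is transcribed.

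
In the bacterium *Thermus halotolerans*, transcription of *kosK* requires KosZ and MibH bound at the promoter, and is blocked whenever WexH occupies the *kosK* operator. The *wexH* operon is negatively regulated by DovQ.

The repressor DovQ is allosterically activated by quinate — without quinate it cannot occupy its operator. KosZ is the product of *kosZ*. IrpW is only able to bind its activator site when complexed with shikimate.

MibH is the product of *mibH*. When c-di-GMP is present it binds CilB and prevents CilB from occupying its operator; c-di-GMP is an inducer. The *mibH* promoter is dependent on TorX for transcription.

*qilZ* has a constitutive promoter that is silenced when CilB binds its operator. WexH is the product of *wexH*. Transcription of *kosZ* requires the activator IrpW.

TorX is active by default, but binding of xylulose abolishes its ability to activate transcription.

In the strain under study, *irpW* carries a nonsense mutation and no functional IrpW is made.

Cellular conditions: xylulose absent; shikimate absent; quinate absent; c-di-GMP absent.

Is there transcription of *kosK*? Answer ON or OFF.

OFF

IrpW is non-functional in this strain, so it has no effect.
Required activator IrpW is absent, so *kosZ* is not transcribed.
So KosZ is not produced.
Xylulose is absent, so TorX is active.
No repressor is bound and TorX is active, so *mibH* is transcribed.
So MibH is produced and active.
Quinate is absent, so DovQ is inactive.
With no repressor bound, *wexH* is transcribed.
So WexH is produced and active.
With repressor WexH bound, *kosK* is not transcribed.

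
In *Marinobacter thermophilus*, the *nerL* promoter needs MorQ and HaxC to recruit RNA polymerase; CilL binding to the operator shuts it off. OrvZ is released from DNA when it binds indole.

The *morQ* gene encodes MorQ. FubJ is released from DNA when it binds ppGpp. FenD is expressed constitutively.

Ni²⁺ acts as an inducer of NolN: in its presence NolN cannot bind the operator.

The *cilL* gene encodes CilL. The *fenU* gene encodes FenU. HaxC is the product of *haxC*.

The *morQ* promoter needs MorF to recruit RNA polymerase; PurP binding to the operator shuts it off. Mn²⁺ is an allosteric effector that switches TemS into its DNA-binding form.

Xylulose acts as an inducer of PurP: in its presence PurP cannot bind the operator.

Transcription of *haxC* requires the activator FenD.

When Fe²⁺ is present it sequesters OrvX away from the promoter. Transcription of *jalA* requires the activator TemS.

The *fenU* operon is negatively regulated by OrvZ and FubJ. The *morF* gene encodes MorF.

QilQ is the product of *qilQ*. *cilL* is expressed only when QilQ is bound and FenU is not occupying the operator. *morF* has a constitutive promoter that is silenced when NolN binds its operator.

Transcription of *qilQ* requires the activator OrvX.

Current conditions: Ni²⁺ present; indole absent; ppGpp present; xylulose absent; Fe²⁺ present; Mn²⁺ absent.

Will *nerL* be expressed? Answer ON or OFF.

OFF

Fe²⁺ is present, so OrvX is inactive.
Required activator OrvX is absent, so *qilQ* is not transcribed.
So QilQ is not produced.
Indole is absent, so OrvZ is active.
ppGpp is present, so FubJ is inactive.
With repressor OrvZ bound, *fenU* is not transcribed.
So FenU is not produced.
Required activator QilQ is absent, so *cilL* is not transcribed.
So CilL is not produced.
Xylulose is absent, so PurP is active.
Ni²⁺ is present, so NolN is inactive.
With no repressor bound, *morF* is transcribed.
So MorF is produced and active.
With repressor PurP bound, *morQ* is not transcribed.
So MorQ is not produced.
FenD is produced constitutively and is active.
No repressor is bound and FenD is active, so *haxC* is transcribed.
So HaxC is produced and active.
Required activator MorQ is absent, so *nerL* is not transcribed.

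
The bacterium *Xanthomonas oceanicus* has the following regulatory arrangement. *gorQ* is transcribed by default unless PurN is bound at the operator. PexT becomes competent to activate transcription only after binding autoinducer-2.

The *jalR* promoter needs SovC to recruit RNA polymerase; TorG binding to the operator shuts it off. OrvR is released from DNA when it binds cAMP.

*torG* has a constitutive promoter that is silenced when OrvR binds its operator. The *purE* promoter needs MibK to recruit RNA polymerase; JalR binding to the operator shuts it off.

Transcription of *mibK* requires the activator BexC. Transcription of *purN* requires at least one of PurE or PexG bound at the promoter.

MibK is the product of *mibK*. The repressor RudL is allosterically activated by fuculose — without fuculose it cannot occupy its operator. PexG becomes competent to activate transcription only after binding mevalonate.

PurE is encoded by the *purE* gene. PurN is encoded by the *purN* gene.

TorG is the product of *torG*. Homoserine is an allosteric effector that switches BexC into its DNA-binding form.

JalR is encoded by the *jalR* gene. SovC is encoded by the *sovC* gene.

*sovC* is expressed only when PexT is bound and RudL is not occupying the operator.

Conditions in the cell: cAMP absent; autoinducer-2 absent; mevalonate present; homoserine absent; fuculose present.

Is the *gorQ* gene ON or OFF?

Autoinducer-2 is absent, so PexT is inactive.
Fuculose is present, so RudL is active.
With repressor RudL bound, *sovC* is not transcribed.
So SovC is not produced.
cAMP is absent, so OrvR is active.
With repressor OrvR bound, *torG* is not transcribed.
So TorG is not produced.
Required activator SovC is absent, so *jalR* is not transcribed.
So JalR is not produced.
Homoserine is absent, so BexC is inactive.
Required activator BexC is absent, so *mibK* is not transcribed.
So MibK is not produced.
Required activator MibK is absent, so *purE* is not transcribed.
So PurE is not produced.
Mevalonate is present, so PexG is active.
Activator PexG is present, so *purN* is transcribed.
So PurN is produced and active.
With repressor PurN bound, *gorQ* is not transcribed.

OFF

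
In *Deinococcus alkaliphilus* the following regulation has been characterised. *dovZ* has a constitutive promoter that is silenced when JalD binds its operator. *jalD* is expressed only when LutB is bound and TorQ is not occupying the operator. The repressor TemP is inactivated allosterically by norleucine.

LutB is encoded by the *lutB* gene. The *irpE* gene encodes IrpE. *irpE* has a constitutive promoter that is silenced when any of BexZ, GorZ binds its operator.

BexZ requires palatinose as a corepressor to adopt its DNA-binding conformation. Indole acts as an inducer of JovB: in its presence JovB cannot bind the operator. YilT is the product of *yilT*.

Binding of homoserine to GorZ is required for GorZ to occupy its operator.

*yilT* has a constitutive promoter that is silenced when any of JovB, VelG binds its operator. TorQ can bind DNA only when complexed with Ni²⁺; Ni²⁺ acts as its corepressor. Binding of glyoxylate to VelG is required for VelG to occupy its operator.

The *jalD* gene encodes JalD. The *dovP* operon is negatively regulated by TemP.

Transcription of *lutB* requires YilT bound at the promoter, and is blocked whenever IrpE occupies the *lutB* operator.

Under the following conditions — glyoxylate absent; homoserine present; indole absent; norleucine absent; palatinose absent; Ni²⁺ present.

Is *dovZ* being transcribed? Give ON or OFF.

ON

Indole is absent, so JovB is active.
Glyoxylate is absent, so VelG is inactive.
With repressor JovB bound, *yilT* is not transcribed.
So YilT is not produced.
Palatinose is absent, so BexZ is inactive.
Homoserine is present, so GorZ is active.
With repressor GorZ bound, *irpE* is not transcribed.
So IrpE is not produced.
Required activator YilT is absent, so *lutB* is not transcribed.
So LutB is not produced.
Ni²⁺ is present, so TorQ is active.
With repressor TorQ bound, *jalD* is not transcribed.
So JalD is not produced.
With no repressor bound, *dovZ* is transcribed.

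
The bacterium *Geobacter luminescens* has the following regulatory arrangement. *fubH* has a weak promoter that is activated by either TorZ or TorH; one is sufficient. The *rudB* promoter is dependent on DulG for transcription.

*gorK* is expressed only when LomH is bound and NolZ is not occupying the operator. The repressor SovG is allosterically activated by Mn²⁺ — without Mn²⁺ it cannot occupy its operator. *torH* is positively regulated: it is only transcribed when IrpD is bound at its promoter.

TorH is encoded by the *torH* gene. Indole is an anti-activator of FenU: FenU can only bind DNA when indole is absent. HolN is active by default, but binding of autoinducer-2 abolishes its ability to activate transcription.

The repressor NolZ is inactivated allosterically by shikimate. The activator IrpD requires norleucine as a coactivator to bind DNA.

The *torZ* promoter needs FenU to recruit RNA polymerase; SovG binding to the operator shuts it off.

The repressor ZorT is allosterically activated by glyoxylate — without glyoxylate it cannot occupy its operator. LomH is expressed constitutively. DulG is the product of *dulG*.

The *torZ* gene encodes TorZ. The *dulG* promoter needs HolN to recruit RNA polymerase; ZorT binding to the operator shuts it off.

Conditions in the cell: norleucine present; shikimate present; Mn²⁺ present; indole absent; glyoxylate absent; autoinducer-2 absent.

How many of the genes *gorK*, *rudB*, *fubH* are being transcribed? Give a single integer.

3

Shikimate is present, so NolZ is inactive.
LomH is produced constitutively and is active.
No repressor is bound and LomH is active, so *gorK* is transcribed.
→ *gorK* is ON.
Autoinducer-2 is absent, so HolN is active.
Glyoxylate is absent, so ZorT is inactive.
No repressor is bound and HolN is active, so *dulG* is transcribed.
So DulG is produced and active.
No repressor is bound and DulG is active, so *rudB* is transcribed.
→ *rudB* is ON.
Mn²⁺ is present, so SovG is active.
Indole is absent, so FenU is active.
With repressor SovG bound, *torZ* is not transcribed.
So TorZ is not produced.
Norleucine is present, so IrpD is active.
No repressor is bound and IrpD is active, so *torH* is transcribed.
So TorH is produced and active.
Activator TorH is present, so *fubH* is transcribed.
→ *fubH* is ON.
3 of the 3 genes are transcribed.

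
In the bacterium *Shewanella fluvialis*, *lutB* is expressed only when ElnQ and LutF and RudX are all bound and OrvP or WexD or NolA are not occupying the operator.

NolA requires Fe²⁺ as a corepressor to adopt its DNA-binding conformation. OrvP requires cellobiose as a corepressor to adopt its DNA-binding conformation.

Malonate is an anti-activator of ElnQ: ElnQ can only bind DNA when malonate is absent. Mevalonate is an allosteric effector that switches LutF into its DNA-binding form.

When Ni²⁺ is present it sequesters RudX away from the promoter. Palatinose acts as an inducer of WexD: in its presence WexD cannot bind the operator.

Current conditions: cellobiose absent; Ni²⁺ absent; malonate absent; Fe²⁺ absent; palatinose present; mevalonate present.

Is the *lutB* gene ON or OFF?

Cellobiose is absent, so OrvP is inactive.
Palatinose is present, so WexD is inactive.
Fe²⁺ is absent, so NolA is inactive.
Malonate is absent, so ElnQ is active.
Mevalonate is present, so LutF is active.
Ni²⁺ is absent, so RudX is active.
No repressor is bound and ElnQ and LutF and RudX are active, so *lutB* is transcribed.

ON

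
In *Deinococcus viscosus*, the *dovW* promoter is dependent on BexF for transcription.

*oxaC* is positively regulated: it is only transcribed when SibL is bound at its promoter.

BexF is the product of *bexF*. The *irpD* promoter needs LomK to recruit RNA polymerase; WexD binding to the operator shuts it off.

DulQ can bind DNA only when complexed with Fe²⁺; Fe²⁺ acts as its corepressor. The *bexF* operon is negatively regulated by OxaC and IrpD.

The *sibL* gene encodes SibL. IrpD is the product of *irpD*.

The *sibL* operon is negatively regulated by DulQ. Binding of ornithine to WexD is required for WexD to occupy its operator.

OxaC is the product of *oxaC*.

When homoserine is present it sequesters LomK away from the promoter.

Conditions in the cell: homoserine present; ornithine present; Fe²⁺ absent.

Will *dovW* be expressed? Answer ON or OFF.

OFF

Fe²⁺ is absent, so DulQ is inactive.
With no repressor bound, *sibL* is transcribed.
So SibL is produced and active.
No repressor is bound and SibL is active, so *oxaC* is transcribed.
So OxaC is produced and active.
Ornithine is present, so WexD is active.
Homoserine is present, so LomK is inactive.
With repressor WexD bound, *irpD* is not transcribed.
So IrpD is not produced.
With repressor OxaC bound, *bexF* is not transcribed.
So BexF is not produced.
Required activator BexF is absent, so *dovW* is not transcribed.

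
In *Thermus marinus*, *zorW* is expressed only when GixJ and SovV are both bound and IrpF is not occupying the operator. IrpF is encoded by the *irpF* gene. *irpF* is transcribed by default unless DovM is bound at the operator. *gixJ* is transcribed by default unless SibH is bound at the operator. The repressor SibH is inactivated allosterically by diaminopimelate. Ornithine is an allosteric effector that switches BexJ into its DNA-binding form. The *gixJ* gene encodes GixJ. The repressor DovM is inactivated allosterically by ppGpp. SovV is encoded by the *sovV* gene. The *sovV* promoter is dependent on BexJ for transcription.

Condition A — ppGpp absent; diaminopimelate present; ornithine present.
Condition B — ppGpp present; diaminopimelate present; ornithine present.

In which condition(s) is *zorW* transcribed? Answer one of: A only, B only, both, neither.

Condition A:
ppGpp is absent, so DovM is active.
With repressor DovM bound, *irpF* is not transcribed.
So IrpF is not produced.
Diaminopimelate is present, so SibH is inactive.
With no repressor bound, *gixJ* is transcribed.
So GixJ is produced and active.
Ornithine is present, so BexJ is active.
No repressor is bound and BexJ is active, so *sovV* is transcribed.
So SovV is produced and active.
No repressor is bound and GixJ and SovV are active, so *zorW* is transcribed.
→ *zorW* is ON in A.
Condition B:
ppGpp is present, so DovM is inactive.
With no repressor bound, *irpF* is transcribed.
So IrpF is produced and active.
Diaminopimelate is present, so SibH is inactive.
With no repressor bound, *gixJ* is transcribed.
So GixJ is produced and active.
Ornithine is present, so BexJ is active.
No repressor is bound and BexJ is active, so *sovV* is transcribed.
So SovV is produced and active.
With repressor IrpF bound, *zorW* is not transcribed.
→ *zorW* is OFF in B.

A only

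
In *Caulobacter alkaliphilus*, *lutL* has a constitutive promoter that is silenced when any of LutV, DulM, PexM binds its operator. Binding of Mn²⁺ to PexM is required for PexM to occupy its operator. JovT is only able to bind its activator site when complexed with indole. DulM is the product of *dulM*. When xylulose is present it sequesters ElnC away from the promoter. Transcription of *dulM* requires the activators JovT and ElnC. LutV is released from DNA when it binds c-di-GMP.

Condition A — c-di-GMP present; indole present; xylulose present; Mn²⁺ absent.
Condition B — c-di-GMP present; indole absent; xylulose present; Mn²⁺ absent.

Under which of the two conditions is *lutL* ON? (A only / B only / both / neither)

Condition A:
c-di-GMP is present, so LutV is inactive.
Indole is present, so JovT is active.
Xylulose is present, so ElnC is inactive.
Required activator ElnC is absent, so *dulM* is not transcribed.
So DulM is not produced.
Mn²⁺ is absent, so PexM is inactive.
With no repressor bound, *lutL* is transcribed.
→ *lutL* is ON in A.
Condition B:
c-di-GMP is present, so LutV is inactive.
Indole is absent, so JovT is inactive.
Xylulose is present, so ElnC is inactive.
Required activator JovT is absent, so *dulM* is not transcribed.
So DulM is not produced.
Mn²⁺ is absent, so PexM is inactive.
With no repressor bound, *lutL* is transcribed.
→ *lutL* is ON in B.

both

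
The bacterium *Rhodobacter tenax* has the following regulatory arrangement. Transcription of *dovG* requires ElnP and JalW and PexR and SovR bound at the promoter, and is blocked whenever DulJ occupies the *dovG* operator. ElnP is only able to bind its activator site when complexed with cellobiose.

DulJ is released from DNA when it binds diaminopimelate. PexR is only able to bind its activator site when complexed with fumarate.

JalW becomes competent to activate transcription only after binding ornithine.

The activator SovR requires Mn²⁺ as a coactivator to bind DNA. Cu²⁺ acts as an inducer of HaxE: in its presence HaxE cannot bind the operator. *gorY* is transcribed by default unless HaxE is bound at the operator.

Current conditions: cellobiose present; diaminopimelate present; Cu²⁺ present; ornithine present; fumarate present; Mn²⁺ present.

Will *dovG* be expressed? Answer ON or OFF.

Cellobiose is present, so ElnP is active.
Diaminopimelate is present, so DulJ is inactive.
Ornithine is present, so JalW is active.
Fumarate is present, so PexR is active.
Mn²⁺ is present, so SovR is active.
No repressor is bound and ElnP and JalW and PexR and SovR are active, so *dovG* is transcribed.

ON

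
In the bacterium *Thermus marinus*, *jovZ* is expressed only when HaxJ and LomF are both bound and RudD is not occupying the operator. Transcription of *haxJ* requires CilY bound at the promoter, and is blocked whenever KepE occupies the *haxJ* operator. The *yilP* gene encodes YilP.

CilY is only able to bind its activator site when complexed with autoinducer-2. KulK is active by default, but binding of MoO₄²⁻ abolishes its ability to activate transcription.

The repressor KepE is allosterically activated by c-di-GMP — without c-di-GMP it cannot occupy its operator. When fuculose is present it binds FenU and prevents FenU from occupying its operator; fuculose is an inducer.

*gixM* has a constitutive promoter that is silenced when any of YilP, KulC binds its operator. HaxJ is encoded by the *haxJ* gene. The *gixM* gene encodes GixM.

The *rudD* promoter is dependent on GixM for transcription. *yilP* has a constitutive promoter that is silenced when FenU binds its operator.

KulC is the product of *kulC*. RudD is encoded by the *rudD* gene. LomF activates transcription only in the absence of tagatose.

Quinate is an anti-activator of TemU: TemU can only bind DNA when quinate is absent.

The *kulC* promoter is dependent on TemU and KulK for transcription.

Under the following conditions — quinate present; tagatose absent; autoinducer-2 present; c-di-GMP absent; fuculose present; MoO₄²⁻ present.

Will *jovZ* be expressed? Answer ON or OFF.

Autoinducer-2 is present, so CilY is active.
c-di-GMP is absent, so KepE is inactive.
No repressor is bound and CilY is active, so *haxJ* is transcribed.
So HaxJ is produced and active.
Tagatose is absent, so LomF is active.
Fuculose is present, so FenU is inactive.
With no repressor bound, *yilP* is transcribed.
So YilP is produced and active.
Quinate is present, so TemU is inactive.
MoO₄²⁻ is present, so KulK is inactive.
Required activator TemU is absent, so *kulC* is not transcribed.
So KulC is not produced.
With repressor YilP bound, *gixM* is not transcribed.
So GixM is not produced.
Required activator GixM is absent, so *rudD* is not transcribed.
So RudD is not produced.
No repressor is bound and HaxJ and LomF are active, so *jovZ* is transcribed.

ON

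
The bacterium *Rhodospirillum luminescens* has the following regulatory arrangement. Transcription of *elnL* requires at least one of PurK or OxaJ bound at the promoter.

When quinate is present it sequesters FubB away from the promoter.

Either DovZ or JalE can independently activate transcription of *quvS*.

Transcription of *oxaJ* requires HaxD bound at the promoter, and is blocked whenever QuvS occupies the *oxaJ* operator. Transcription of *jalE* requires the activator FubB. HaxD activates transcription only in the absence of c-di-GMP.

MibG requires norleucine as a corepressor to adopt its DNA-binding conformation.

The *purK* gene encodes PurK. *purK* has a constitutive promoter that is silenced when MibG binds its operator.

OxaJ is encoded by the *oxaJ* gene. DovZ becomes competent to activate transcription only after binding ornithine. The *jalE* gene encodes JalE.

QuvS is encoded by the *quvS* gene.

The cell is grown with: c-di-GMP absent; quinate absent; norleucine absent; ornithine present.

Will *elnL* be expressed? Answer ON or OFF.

ON

Norleucine is absent, so MibG is inactive.
With no repressor bound, *purK* is transcribed.
So PurK is produced and active.
Ornithine is present, so DovZ is active.
Quinate is absent, so FubB is active.
No repressor is bound and FubB is active, so *jalE* is transcribed.
So JalE is produced and active.
Activator DovZ is present, so *quvS* is transcribed.
So QuvS is produced and active.
c-di-GMP is absent, so HaxD is active.
With repressor QuvS bound, *oxaJ* is not transcribed.
So OxaJ is not produced.
Activator PurK is present, so *elnL* is transcribed.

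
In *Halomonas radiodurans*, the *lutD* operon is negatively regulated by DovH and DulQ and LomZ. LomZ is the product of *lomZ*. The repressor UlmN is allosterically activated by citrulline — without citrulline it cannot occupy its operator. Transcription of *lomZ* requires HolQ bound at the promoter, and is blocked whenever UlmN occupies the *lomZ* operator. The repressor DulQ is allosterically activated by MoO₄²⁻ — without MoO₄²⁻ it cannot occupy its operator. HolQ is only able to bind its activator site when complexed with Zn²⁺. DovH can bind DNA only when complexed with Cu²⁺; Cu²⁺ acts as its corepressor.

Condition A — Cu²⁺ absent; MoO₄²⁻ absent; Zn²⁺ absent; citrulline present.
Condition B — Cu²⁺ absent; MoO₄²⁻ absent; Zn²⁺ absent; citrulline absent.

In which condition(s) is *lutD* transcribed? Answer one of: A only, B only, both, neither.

both

Condition A:
Cu²⁺ is absent, so DovH is inactive.
MoO₄²⁻ is absent, so DulQ is inactive.
Zn²⁺ is absent, so HolQ is inactive.
Citrulline is present, so UlmN is active.
With repressor UlmN bound, *lomZ* is not transcribed.
So LomZ is not produced.
With no repressor bound, *lutD* is transcribed.
→ *lutD* is ON in A.
Condition B:
Cu²⁺ is absent, so DovH is inactive.
MoO₄²⁻ is absent, so DulQ is inactive.
Zn²⁺ is absent, so HolQ is inactive.
Citrulline is absent, so UlmN is inactive.
Required activator HolQ is absent, so *lomZ* is not transcribed.
So LomZ is not produced.
With no repressor bound, *lutD* is transcribed.
→ *lutD* is ON in B.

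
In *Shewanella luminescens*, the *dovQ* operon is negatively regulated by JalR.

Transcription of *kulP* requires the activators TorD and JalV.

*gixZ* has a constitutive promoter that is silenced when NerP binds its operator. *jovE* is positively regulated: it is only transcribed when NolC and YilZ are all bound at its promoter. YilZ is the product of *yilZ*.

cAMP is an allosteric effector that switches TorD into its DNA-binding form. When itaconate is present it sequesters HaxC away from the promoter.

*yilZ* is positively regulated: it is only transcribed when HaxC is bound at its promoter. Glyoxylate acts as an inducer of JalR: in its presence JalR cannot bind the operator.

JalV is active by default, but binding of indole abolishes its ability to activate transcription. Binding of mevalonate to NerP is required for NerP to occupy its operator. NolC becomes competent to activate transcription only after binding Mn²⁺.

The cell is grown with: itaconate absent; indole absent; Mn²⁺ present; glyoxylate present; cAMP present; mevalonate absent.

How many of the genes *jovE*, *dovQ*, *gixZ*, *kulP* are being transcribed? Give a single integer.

Mn²⁺ is present, so NolC is active.
Itaconate is absent, so HaxC is active.
No repressor is bound and HaxC is active, so *yilZ* is transcribed.
So YilZ is produced and active.
No repressor is bound and NolC and YilZ are active, so *jovE* is transcribed.
→ *jovE* is ON.
Glyoxylate is present, so JalR is inactive.
With no repressor bound, *dovQ* is transcribed.
→ *dovQ* is ON.
Mevalonate is absent, so NerP is inactive.
With no repressor bound, *gixZ* is transcribed.
→ *gixZ* is ON.
cAMP is present, so TorD is active.
Indole is absent, so JalV is active.
No repressor is bound and TorD and JalV are active, so *kulP* is transcribed.
→ *kulP* is ON.
4 of the 4 genes are transcribed.

4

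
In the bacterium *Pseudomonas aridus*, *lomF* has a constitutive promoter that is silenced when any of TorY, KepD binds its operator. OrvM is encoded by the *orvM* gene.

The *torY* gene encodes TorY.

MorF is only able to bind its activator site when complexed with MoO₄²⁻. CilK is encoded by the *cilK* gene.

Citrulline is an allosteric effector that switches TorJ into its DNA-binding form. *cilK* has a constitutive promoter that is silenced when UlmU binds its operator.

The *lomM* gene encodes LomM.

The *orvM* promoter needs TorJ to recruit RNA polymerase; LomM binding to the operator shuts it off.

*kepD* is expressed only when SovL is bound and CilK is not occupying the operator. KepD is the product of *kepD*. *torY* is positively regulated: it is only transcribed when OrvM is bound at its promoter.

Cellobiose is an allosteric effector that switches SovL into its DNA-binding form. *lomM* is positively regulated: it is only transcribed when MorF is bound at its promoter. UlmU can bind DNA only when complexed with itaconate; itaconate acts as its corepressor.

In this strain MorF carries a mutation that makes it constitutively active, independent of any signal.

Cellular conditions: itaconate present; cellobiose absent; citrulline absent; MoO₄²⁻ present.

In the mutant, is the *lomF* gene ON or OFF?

ON

MorF is constitutively active in this strain.
No repressor is bound and MorF is active, so *lomM* is transcribed.
So LomM is produced and active.
Citrulline is absent, so TorJ is inactive.
With repressor LomM bound, *orvM* is not transcribed.
So OrvM is not produced.
Required activator OrvM is absent, so *torY* is not transcribed.
So TorY is not produced.
Itaconate is present, so UlmU is active.
With repressor UlmU bound, *cilK* is not transcribed.
So CilK is not produced.
Cellobiose is absent, so SovL is inactive.
Required activator SovL is absent, so *kepD* is not transcribed.
So KepD is not produced.
With no repressor bound, *lomF* is transcribed.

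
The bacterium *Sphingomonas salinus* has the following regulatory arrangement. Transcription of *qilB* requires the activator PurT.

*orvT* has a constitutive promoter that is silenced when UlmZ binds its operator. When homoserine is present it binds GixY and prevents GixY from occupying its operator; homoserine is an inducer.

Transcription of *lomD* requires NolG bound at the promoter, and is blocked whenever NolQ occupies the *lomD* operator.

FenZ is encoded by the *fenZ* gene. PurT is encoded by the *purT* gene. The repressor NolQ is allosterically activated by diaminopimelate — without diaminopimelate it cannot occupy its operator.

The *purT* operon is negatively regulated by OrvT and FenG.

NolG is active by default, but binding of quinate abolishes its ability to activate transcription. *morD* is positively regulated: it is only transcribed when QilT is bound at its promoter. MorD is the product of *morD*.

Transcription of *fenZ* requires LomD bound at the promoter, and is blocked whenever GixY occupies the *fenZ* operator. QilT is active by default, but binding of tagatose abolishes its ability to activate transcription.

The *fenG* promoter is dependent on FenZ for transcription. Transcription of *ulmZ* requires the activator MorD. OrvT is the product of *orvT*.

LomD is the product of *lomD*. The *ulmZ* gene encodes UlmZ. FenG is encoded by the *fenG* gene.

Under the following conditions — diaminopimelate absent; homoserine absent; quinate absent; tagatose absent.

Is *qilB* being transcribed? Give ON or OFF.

Tagatose is absent, so QilT is active.
No repressor is bound and QilT is active, so *morD* is transcribed.
So MorD is produced and active.
No repressor is bound and MorD is active, so *ulmZ* is transcribed.
So UlmZ is produced and active.
With repressor UlmZ bound, *orvT* is not transcribed.
So OrvT is not produced.
Homoserine is absent, so GixY is active.
Diaminopimelate is absent, so NolQ is inactive.
Quinate is absent, so NolG is active.
No repressor is bound and NolG is active, so *lomD* is transcribed.
So LomD is produced and active.
With repressor GixY bound, *fenZ* is not transcribed.
So FenZ is not produced.
Required activator FenZ is absent, so *fenG* is not transcribed.
So FenG is not produced.
With no repressor bound, *purT* is transcribed.
So PurT is produced and active.
No repressor is bound and PurT is active, so *qilB* is transcribed.

ON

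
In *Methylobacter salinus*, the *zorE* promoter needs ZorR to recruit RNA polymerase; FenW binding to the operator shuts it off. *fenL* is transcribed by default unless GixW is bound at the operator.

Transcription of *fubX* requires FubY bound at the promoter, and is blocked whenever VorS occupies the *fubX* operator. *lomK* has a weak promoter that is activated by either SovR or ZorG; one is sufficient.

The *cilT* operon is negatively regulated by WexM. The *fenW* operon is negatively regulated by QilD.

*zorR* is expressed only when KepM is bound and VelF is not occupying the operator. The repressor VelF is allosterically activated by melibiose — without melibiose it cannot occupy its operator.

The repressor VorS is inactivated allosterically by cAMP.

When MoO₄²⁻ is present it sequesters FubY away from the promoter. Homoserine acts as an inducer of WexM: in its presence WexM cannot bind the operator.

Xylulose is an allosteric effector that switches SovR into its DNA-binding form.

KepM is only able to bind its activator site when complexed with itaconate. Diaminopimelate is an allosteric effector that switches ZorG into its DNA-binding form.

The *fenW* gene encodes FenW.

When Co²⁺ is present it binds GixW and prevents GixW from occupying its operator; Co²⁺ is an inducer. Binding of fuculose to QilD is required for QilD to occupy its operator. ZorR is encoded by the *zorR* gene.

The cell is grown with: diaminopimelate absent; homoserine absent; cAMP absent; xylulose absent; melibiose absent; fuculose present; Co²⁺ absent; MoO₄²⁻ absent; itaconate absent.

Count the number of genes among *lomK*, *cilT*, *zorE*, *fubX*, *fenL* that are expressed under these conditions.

0

Xylulose is absent, so SovR is inactive.
Diaminopimelate is absent, so ZorG is inactive.
No activator is available at the *lomK* promoter, so *lomK* is not transcribed.
→ *lomK* is OFF.
Homoserine is absent, so WexM is active.
With repressor WexM bound, *cilT* is not transcribed.
→ *cilT* is OFF.
Melibiose is absent, so VelF is inactive.
Itaconate is absent, so KepM is inactive.
Required activator KepM is absent, so *zorR* is not transcribed.
So ZorR is not produced.
Fuculose is present, so QilD is active.
With repressor QilD bound, *fenW* is not transcribed.
So FenW is not produced.
Required activator ZorR is absent, so *zorE* is not transcribed.
→ *zorE* is OFF.
cAMP is absent, so VorS is active.
MoO₄²⁻ is absent, so FubY is active.
With repressor VorS bound, *fubX* is not transcribed.
→ *fubX* is OFF.
Co²⁺ is absent, so GixW is active.
With repressor GixW bound, *fenL* is not transcribed.
→ *fenL* is OFF.
0 of the 5 genes are transcribed.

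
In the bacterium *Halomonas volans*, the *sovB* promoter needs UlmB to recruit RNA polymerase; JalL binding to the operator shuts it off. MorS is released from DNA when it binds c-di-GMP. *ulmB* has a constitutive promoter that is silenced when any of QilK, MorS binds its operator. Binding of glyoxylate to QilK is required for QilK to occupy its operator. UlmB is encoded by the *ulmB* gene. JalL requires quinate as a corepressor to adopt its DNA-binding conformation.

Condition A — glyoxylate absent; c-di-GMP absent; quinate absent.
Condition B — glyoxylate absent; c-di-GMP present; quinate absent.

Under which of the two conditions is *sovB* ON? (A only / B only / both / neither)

B only

Condition A:
Glyoxylate is absent, so QilK is inactive.
c-di-GMP is absent, so MorS is active.
With repressor MorS bound, *ulmB* is not transcribed.
So UlmB is not produced.
Quinate is absent, so JalL is inactive.
Required activator UlmB is absent, so *sovB* is not transcribed.
→ *sovB* is OFF in A.
Condition B:
Glyoxylate is absent, so QilK is inactive.
c-di-GMP is present, so MorS is inactive.
With no repressor bound, *ulmB* is transcribed.
So UlmB is produced and active.
Quinate is absent, so JalL is inactive.
No repressor is bound and UlmB is active, so *sovB* is transcribed.
→ *sovB* is ON in B.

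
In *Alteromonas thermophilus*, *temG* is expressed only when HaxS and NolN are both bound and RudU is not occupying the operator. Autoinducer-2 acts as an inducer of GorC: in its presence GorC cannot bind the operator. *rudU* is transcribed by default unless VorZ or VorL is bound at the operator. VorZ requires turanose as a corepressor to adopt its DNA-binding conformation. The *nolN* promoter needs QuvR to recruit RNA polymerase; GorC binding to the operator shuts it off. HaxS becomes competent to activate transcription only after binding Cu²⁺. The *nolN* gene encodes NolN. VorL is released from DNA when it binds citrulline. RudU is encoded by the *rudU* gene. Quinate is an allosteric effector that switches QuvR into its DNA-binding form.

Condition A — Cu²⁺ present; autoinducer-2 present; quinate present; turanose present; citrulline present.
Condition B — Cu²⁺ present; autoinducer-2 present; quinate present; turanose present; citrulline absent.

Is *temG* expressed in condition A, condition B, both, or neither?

Condition A:
Cu²⁺ is present, so HaxS is active.
Autoinducer-2 is present, so GorC is inactive.
Quinate is present, so QuvR is active.
No repressor is bound and QuvR is active, so *nolN* is transcribed.
So NolN is produced and active.
Turanose is present, so VorZ is active.
Citrulline is present, so VorL is inactive.
With repressor VorZ bound, *rudU* is not transcribed.
So RudU is not produced.
No repressor is bound and HaxS and NolN are active, so *temG* is transcribed.
→ *temG* is ON in A.
Condition B:
Cu²⁺ is present, so HaxS is active.
Autoinducer-2 is present, so GorC is inactive.
Quinate is present, so QuvR is active.
No repressor is bound and QuvR is active, so *nolN* is transcribed.
So NolN is produced and active.
Turanose is present, so VorZ is active.
Citrulline is absent, so VorL is active.
With repressor VorZ bound, *rudU* is not transcribed.
So RudU is not produced.
No repressor is bound and HaxS and NolN are active, so *temG* is transcribed.
→ *temG* is ON in B.

both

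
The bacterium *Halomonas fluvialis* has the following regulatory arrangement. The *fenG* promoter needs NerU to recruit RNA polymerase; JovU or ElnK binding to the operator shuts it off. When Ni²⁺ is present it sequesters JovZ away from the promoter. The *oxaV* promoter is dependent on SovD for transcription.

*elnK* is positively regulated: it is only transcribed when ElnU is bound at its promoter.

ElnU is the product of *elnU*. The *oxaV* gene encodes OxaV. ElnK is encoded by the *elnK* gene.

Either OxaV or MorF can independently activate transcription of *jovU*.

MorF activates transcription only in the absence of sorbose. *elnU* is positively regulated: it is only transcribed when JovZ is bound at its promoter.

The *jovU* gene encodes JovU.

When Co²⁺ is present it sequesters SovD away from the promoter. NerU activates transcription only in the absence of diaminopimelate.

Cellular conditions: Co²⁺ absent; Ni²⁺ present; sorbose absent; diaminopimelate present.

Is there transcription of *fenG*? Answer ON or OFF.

OFF

Diaminopimelate is present, so NerU is inactive.
Co²⁺ is absent, so SovD is active.
No repressor is bound and SovD is active, so *oxaV* is transcribed.
So OxaV is produced and active.
Sorbose is absent, so MorF is active.
Activator OxaV is present, so *jovU* is transcribed.
So JovU is produced and active.
Ni²⁺ is present, so JovZ is inactive.
Required activator JovZ is absent, so *elnU* is not transcribed.
So ElnU is not produced.
Required activator ElnU is absent, so *elnK* is not transcribed.
So ElnK is not produced.
With repressor JovU bound, *fenG* is not transcribed.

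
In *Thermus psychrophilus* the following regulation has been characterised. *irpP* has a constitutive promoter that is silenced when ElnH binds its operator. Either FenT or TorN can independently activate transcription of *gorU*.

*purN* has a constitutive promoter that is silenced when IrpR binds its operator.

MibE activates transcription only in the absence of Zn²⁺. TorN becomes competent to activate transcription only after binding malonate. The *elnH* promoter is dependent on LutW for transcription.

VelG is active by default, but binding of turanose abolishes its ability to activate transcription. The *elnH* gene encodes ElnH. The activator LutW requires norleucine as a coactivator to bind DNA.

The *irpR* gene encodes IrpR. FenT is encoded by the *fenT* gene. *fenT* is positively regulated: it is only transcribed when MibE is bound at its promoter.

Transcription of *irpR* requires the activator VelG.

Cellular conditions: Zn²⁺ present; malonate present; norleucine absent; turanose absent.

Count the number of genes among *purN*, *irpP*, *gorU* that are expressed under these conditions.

Turanose is absent, so VelG is active.
No repressor is bound and VelG is active, so *irpR* is transcribed.
So IrpR is produced and active.
With repressor IrpR bound, *purN* is not transcribed.
→ *purN* is OFF.
Norleucine is absent, so LutW is inactive.
Required activator LutW is absent, so *elnH* is not transcribed.
So ElnH is not produced.
With no repressor bound, *irpP* is transcribed.
→ *irpP* is ON.
Zn²⁺ is present, so MibE is inactive.
Required activator MibE is absent, so *fenT* is not transcribed.
So FenT is not produced.
Malonate is present, so TorN is active.
Activator TorN is present, so *gorU* is transcribed.
→ *gorU* is ON.
2 of the 3 genes are transcribed.

2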